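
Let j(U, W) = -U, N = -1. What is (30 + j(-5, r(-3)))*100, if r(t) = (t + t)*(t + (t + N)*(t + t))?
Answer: 3500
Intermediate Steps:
r(t) = 2*t*(t + 2*t*(-1 + t)) (r(t) = (t + t)*(t + (t - 1)*(t + t)) = (2*t)*(t + (-1 + t)*(2*t)) = (2*t)*(t + 2*t*(-1 + t)) = 2*t*(t + 2*t*(-1 + t)))
(30 + j(-5, r(-3)))*100 = (30 - 1*(-5))*100 = (30 + 5)*100 = 35*100 = 3500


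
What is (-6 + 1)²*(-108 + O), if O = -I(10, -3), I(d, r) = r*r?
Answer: -2925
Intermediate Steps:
I(d, r) = r²
O = -9 (O = -1*(-3)² = -1*9 = -9)
(-6 + 1)²*(-108 + O) = (-6 + 1)²*(-108 - 9) = (-5)²*(-117) = 25*(-117) = -2925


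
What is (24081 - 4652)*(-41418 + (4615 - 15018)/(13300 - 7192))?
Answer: -4915372766663/6108 ≈ -8.0474e+8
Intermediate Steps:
(24081 - 4652)*(-41418 + (4615 - 15018)/(13300 - 7192)) = 19429*(-41418 - 10403/6108) = 19429*(-252991547/6108) = -4915372766663/6108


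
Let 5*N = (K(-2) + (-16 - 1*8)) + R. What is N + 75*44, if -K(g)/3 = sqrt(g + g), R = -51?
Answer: 3285 - 6*I/5 ≈ 3285.0 - 1.2*I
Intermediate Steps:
K(g) = -3*sqrt(2)*sqrt(g) (K(g) = -3*sqrt(g + g) = -3*sqrt(2)*sqrt(g))
N = -15 - 6*I/5 (N = ((-3*sqrt(2)*sqrt(-2) + (-16 - 1*8)) - 51)/5 = ((-3*sqrt(2)*I*sqrt(2) + (-16 - 8)) - 51)/5 = ((-6*I - 24) - 51)/5 = ((-24 - 6*I) - 51)/5 = (-75 - 6*I)/5 = -15 - 6*I/5 ≈ -15.0 - 1.2*I)
N + 75*44 = (-15 - 6*I/5) + 75*44 = (-15 - 6*I/5) + 3300 = 3285 - 6*I/5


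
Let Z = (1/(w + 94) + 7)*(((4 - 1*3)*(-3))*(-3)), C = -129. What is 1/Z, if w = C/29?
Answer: 2597/163872 ≈ 0.015848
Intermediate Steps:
w = -129/29 ≈ -4.4483
Z = 163872/2597 (Z = (1/(-129/29 + 94) + 7)*(((4 - 1*3)*(-3))*(-3)) = (1/(2597/29) + 7)*(((4 - 3)*(-3))*(-3)) = (29/2597 + 7)*((1*(-3))*(-3)) = 18208*(-3*(-3))/2597 = (18208/2597)*9 = 163872/2597 ≈ 63.101)
1/Z = 1/(163872/2597) = 2597/163872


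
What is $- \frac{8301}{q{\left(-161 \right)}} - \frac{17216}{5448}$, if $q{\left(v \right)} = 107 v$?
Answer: $- \frac{31419523}{11731587} \approx -2.6782$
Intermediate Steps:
$- \frac{8301}{q{\left(-161 \right)}} - \frac{17216}{5448} = - \frac{8301}{107 \left(-161\right)} - \frac{17216}{5448} = - \frac{8301}{-17227} - \frac{2152}{681} = \left(-8301\right) \left(- \frac{1}{17227}\right) - \frac{2152}{681} = \frac{8301}{17227} - \frac{2152}{681} = - \frac{31419523}{11731587}$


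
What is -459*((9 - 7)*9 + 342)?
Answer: -165240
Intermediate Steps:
-459*((9 - 7)*9 + 342) = -459*(2*9 + 342) = -459*(18 + 342) = -459*360 = -165240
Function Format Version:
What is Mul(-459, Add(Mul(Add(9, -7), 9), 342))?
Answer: -165240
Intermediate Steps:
Mul(-459, Add(Mul(Add(9, -7), 9), 342)) = Mul(-459, Add(Mul(2, 9), 342)) = Mul(-459, Add(18, 342)) = Mul(-459, 360) = -165240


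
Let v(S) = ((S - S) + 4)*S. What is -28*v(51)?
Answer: -5712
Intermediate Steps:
v(S) = 4*S (v(S) = (0 + 4)*S = 4*S)
-28*v(51) = -112*51 = -28*204 = -5712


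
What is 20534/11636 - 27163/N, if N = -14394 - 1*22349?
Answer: 535274715/213770774 ≈ 2.5040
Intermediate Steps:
N = -36743 (N = -14394 - 22349 = -36743)
20534/11636 - 27163/N = 20534/11636 - 27163/(-36743) = 20534*(1/11636) - 27163*(-1/36743) = 10267/5818 + 27163/36743 = 535274715/213770774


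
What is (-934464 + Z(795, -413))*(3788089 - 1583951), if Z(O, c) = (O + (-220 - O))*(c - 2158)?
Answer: -812983076472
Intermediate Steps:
Z(O, c) = 474760 - 220*c (Z(O, c) = -220*(-2158 + c) = 474760 - 220*c)
(-934464 + Z(795, -413))*(3788089 - 1583951) = (-934464 + (474760 - 220*(-413)))*(3788089 - 1583951) = (-934464 + (474760 + 90860))*2204138 = (-934464 + 565620)*2204138 = -368844*2204138 = -812983076472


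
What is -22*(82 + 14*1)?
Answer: -2112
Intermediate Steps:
-22*(82 + 14*1) = -22*(82 + 14) = -22*96 = -2112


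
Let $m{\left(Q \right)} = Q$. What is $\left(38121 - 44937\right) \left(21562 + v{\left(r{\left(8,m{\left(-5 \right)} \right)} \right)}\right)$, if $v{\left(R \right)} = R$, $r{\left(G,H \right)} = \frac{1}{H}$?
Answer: $- \frac{734826144}{5} \approx -1.4697 \cdot 10^{8}$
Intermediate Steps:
$\left(38121 - 44937\right) \left(21562 + v{\left(r{\left(8,m{\left(-5 \right)} \right)} \right)}\right) = \left(38121 - 44937\right) \left(21562 + \frac{1}{-5}\right) = - 6816 \left(21562 - \frac{1}{5}\right) = \left(-6816\right) \frac{107809}{5} = - \frac{734826144}{5}$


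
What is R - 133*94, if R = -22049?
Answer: -34551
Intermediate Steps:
R - 133*94 = -22049 - 133*94 = -22049 - 1*12502 = -22049 - 12502 = -34551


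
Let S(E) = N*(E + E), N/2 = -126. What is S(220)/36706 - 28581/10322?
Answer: -1096798773/189439666 ≈ -5.7897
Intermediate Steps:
N = -252 (N = 2*(-126) = -252)
S(E) = -504*E (S(E) = -252*(E + E) = -504*E)
S(220)/36706 - 28581/10322 = -504*220/36706 - 28581/10322 = -110880*1/36706 - 28581*1/10322 = -55440/18353 - 28581/10322 = -1096798773/189439666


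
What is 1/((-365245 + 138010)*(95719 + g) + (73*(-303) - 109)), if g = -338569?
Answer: 1/55183997522 ≈ 1.8121e-11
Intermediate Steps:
1/((-365245 + 138010)*(95719 + g) + (73*(-303) - 109)) = 1/((-365245 + 138010)*(95719 - 338569) + (73*(-303) - 109)) = 1/(-227235*(-242850) + (-22119 - 109)) = 1/(55184019750 - 22228) = 1/55183997522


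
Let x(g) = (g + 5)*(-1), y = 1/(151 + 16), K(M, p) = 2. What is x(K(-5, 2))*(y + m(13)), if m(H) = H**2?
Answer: -197568/167 ≈ -1183.0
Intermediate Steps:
y = 1/167 ≈ 0.0059880
x(g) = -5 - g (x(g) = (5 + g)*(-1) = -5 - g)
x(K(-5, 2))*(y + m(13)) = (-5 - 1*2)*(1/167 + 13**2) = (-5 - 2)*(1/167 + 169) = -7*28224/167 = -197568/167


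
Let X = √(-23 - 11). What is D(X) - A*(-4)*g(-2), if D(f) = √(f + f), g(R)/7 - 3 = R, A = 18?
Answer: 504 + 2^(¾)*17^(¼)*√I ≈ 506.41 + 2.4147*I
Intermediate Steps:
g(R) = 21 + 7*R
X = I*√34 (X = √(-34) = I*√34 ≈ 5.8309*I)
D(f) = √2*√f (D(f) = √(2*f) = √2*√f)
D(X) - A*(-4)*g(-2) = √2*√(I*√34) - 18*(-4)*(21 + 7*(-2)) = √2*(34^(¼)*√I) - (-72)*(21 - 14) = 2^(¾)*17^(¼)*√I - (-72)*7 = 2^(¾)*17^(¼)*√I - 1*(-504) = 2^(¾)*17^(¼)*√I + 504 = 504 + 2^(¾)*17^(¼)*√I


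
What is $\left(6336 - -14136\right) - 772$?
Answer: $19700$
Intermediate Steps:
$\left(6336 - -14136\right) - 772 = \left(6336 + 14136\right) - 772 = 20472 - 772 = 19700$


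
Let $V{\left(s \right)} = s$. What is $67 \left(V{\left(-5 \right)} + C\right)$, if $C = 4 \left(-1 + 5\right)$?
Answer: $737$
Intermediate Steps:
$C = 16$ ($C = 4 \cdot 4 = 16$)
$67 \left(V{\left(-5 \right)} + C\right) = 67 \left(-5 + 16\right) = 67 \cdot 11 = 737$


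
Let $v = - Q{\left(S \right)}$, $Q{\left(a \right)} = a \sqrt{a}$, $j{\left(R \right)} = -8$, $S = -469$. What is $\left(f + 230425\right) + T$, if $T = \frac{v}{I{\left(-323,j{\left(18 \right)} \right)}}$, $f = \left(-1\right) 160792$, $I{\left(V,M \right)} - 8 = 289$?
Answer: $69633 + \frac{469 i \sqrt{469}}{297} \approx 69633.0 + 34.198 i$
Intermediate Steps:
$Q{\left(a \right)} = a^{\frac{3}{2}}$
$I{\left(V,M \right)} = 297$ ($I{\left(V,M \right)} = 8 + 289 = 297$)
$f = -160792$
$v = 469 i \sqrt{469}$ ($v = - \left(-469\right)^{\frac{3}{2}} = - \left(-469\right) i \sqrt{469} = 469 i \sqrt{469} \approx 10157.0 i$)
$T = \frac{469 i \sqrt{469}}{297} \approx 34.198 i$
$\left(f + 230425\right) + T = \left(-160792 + 230425\right) + \frac{469 i \sqrt{469}}{297} = 69633 + \frac{469 i \sqrt{469}}{297}$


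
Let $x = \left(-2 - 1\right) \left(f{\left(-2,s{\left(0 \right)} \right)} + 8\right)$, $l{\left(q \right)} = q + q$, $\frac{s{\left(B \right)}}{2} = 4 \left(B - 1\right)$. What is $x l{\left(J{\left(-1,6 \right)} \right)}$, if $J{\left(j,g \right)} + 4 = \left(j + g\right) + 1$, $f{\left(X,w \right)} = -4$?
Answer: $-48$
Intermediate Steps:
$s{\left(B \right)} = -8 + 8 B$ ($s{\left(B \right)} = 2 \cdot 4 \left(B - 1\right) = 2 \cdot 4 \left(-1 + B\right) = 2 \left(-4 + 4 B\right) = -8 + 8 B$)
$J{\left(j,g \right)} = -3 + g + j$ ($J{\left(j,g \right)} = -4 + \left(\left(j + g\right) + 1\right) = -4 + \left(\left(g + j\right) + 1\right) = -4 + \left(1 + g + j\right) = -3 + g + j$)
$l{\left(q \right)} = 2 q$
$x = -12$ ($x = \left(-2 - 1\right) \left(-4 + 8\right) = \left(-3\right) 4 = -12$)
$x l{\left(J{\left(-1,6 \right)} \right)} = - 12 \cdot 2 \left(-3 + 6 - 1\right) = - 12 \cdot 2 \cdot 2 = \left(-12\right) 4 = -48$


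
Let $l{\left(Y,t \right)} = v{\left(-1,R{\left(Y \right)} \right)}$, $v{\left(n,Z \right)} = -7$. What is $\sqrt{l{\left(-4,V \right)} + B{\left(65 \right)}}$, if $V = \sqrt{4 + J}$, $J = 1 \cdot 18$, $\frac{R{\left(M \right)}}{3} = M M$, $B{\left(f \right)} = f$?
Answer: $\sqrt{58} \approx 7.6158$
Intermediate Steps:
$R{\left(M \right)} = 3 M^{2}$ ($R{\left(M \right)} = 3 M M = 3 M^{2}$)
$J = 18$
$V = \sqrt{22}$ ($V = \sqrt{4 + 18} = \sqrt{22} \approx 4.6904$)
$l{\left(Y,t \right)} = -7$
$\sqrt{l{\left(-4,V \right)} + B{\left(65 \right)}} = \sqrt{-7 + 65} = \sqrt{58}$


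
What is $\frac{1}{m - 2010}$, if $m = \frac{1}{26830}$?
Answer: $- \frac{26830}{53928299} \approx -0.00049751$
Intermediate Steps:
$m = \frac{1}{26830} \approx 3.7272 \cdot 10^{-5}$
$\frac{1}{m - 2010} = \frac{1}{\frac{1}{26830} - 2010} = \frac{1}{- \frac{53928299}{26830}} = - \frac{26830}{53928299}$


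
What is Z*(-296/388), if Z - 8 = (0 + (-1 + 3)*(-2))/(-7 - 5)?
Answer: -1850/291 ≈ -6.3574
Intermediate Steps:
Z = 25/3 (Z = 8 + (0 + (-1 + 3)*(-2))/(-7 - 5) = 8 + (0 + 2*(-2))/(-12) = 8 + (0 - 4)*(-1/12) = 8 - 4*(-1/12) = 8 + ⅓ = 25/3 ≈ 8.3333)
Z*(-296/388) = 25*(-296/388)/3 = 25*(-296*1/388)/3 = (25/3)*(-74/97) = -1850/291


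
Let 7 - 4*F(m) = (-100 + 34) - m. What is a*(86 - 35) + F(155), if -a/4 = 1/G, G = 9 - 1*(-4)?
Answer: 537/13 ≈ 41.308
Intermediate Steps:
G = 13 (G = 9 + 4 = 13)
F(m) = 73/4 + m/4 (F(m) = 7/4 - ((-100 + 34) - m)/4 = 7/4 - (-66 - m)/4 = 7/4 + (33/2 + m/4) = 73/4 + m/4)
a = -4/13 ≈ -0.30769
a*(86 - 35) + F(155) = -4*(86 - 35)/13 + (73/4 + (¼)*155) = -4/13*51 + (73/4 + 155/4) = -204/13 + 57 = 537/13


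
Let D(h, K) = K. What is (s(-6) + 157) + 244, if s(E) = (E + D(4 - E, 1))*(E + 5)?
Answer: 406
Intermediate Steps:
s(E) = (1 + E)*(5 + E) (s(E) = (E + 1)*(E + 5) = (1 + E)*(5 + E))
(s(-6) + 157) + 244 = ((5 + (-6)² + 6*(-6)) + 157) + 244 = ((5 + 36 - 36) + 157) + 244 = (5 + 157) + 244 = 162 + 244 = 406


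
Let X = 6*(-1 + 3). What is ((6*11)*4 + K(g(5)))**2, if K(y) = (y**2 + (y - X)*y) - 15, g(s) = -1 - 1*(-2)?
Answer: 57121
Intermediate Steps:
X = 12 (X = 6*2 = 12)
g(s) = 1 (g(s) = -1 + 2 = 1)
K(y) = -15 + y**2 + y*(-12 + y) (K(y) = (y**2 + (y - 1*12)*y) - 15 = (y**2 + (y - 12)*y) - 15 = (y**2 + (-12 + y)*y) - 15 = (y**2 + y*(-12 + y)) - 15 = -15 + y**2 + y*(-12 + y))
((6*11)*4 + K(g(5)))**2 = ((6*11)*4 + (-15 - 12*1 + 2*1**2))**2 = (66*4 + (-15 - 12 + 2*1))**2 = (264 + (-15 - 12 + 2))**2 = (264 - 25)**2 = 239**2 = 57121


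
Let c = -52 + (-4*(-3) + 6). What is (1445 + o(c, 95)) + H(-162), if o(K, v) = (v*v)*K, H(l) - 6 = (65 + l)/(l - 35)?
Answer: -60163506/197 ≈ -3.0540e+5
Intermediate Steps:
H(l) = 6 + (65 + l)/(-35 + l) (H(l) = 6 + (65 + l)/(l - 35) = 6 + (65 + l)/(-35 + l))
c = -34 (c = -52 + (12 + 6) = -52 + 18 = -34)
o(K, v) = K*v² (o(K, v) = v²*K = K*v²)
(1445 + o(c, 95)) + H(-162) = (1445 - 34*95²) + (-145 + 7*(-162))/(-35 - 162) = (1445 - 34*9025) + (-145 - 1134)/(-197) = (1445 - 306850) - 1/197*(-1279) = -305405 + 1279/197 = -60163506/197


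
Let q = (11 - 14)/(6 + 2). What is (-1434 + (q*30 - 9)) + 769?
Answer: -2741/4 ≈ -685.25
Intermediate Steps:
q = -3/8 ≈ -0.37500
(-1434 + (q*30 - 9)) + 769 = (-1434 + (-3/8*30 - 9)) + 769 = (-1434 + (-45/4 - 9)) + 769 = (-1434 - 81/4) + 769 = -5817/4 + 769 = -2741/4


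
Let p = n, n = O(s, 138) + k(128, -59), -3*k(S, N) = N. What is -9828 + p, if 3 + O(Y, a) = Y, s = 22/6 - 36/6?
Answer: -29441/3 ≈ -9813.7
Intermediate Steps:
k(S, N) = -N/3
s = -7/3 (s = 22*(1/6) - 36*1/6 = 11/3 - 6 = -7/3 ≈ -2.3333)
O(Y, a) = -3 + Y
n = 43/3 (n = (-3 - 7/3) - 1/3*(-59) = -16/3 + 59/3 = 43/3 ≈ 14.333)
p = 43/3 ≈ 14.333
-9828 + p = -9828 + 43/3 = -29441/3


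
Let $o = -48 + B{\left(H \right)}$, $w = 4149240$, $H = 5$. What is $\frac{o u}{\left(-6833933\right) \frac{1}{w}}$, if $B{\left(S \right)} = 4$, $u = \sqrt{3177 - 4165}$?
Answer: $\frac{365133120 i \sqrt{247}}{6833933} \approx 839.71 i$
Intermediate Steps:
$u = 2 i \sqrt{247}$ ($u = \sqrt{-988} = 2 i \sqrt{247} \approx 31.432 i$)
$o = -44$ ($o = -48 + 4 = -44$)
$\frac{o u}{\left(-6833933\right) \frac{1}{w}} = \frac{\left(-44\right) 2 i \sqrt{247}}{\left(-6833933\right) \frac{1}{4149240}} = \frac{\left(-88\right) i \sqrt{247}}{\left(-6833933\right) \frac{1}{4149240}} = \frac{\left(-88\right) i \sqrt{247}}{- \frac{6833933}{4149240}} = - 88 i \sqrt{247} \left(- \frac{4149240}{6833933}\right) = \frac{365133120 i \sqrt{247}}{6833933}$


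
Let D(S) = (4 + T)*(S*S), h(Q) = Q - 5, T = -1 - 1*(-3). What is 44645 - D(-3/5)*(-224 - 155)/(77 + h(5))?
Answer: 85962091/1925 ≈ 44656.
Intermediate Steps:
T = 2 (T = -1 + 3 = 2)
h(Q) = -5 + Q
D(S) = 6*S**2 (D(S) = (4 + 2)*(S*S) = 6*S**2)
44645 - D(-3/5)*(-224 - 155)/(77 + h(5)) = 44645 - 6*(-3/5)**2*(-224 - 155)/(77 + (-5 + 5)) = 44645 - 6*(-3*1/5)**2*(-379/(77 + 0)) = 44645 - 6*(-3/5)**2*(-379/77) = 44645 - 6*(9/25)*(-379*1/77) = 44645 - 54*(-379)/(25*77) = 44645 - 1*(-20466/1925) = 44645 + 20466/1925 = 85962091/1925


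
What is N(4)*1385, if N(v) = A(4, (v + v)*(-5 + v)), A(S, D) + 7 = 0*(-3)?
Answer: -9695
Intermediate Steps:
A(S, D) = -7 (A(S, D) = -7 + 0*(-3) = -7 + 0 = -7)
N(v) = -7
N(4)*1385 = -7*1385 = -9695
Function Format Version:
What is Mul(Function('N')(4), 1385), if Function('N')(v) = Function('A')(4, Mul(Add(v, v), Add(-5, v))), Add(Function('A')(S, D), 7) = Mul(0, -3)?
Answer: -9695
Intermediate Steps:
Function('A')(S, D) = -7 (Function('A')(S, D) = Add(-7, Mul(0, -3)) = Add(-7, 0) = -7)
Function('N')(v) = -7
Mul(Function('N')(4), 1385) = Mul(-7, 1385) = -9695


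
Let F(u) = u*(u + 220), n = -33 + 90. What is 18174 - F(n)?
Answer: 2385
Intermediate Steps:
n = 57
F(u) = u*(220 + u)
18174 - F(n) = 18174 - 57*(220 + 57) = 18174 - 57*277 = 18174 - 1*15789 = 18174 - 15789 = 2385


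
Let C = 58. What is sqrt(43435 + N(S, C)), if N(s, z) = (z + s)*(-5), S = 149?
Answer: 20*sqrt(106) ≈ 205.91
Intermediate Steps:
N(s, z) = -5*s - 5*z (N(s, z) = (s + z)*(-5) = -5*s - 5*z)
sqrt(43435 + N(S, C)) = sqrt(43435 + (-5*149 - 5*58)) = sqrt(43435 + (-745 - 290)) = sqrt(43435 - 1035) = sqrt(42400) = 20*sqrt(106)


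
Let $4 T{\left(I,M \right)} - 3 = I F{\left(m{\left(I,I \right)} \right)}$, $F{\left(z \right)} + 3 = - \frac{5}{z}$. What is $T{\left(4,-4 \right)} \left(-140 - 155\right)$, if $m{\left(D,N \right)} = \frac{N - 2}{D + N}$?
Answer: $\frac{26255}{4} \approx 6563.8$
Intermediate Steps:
$m{\left(D,N \right)} = \frac{-2 + N}{D + N}$
$F{\left(z \right)} = -3 - \frac{5}{z}$
$T{\left(I,M \right)} = \frac{3}{4} + \frac{I \left(-3 - \frac{10 I}{-2 + I}\right)}{4}$ ($T{\left(I,M \right)} = \frac{3}{4} + \frac{I \left(-3 - \frac{5}{\frac{1}{I + I} \left(-2 + I\right)}\right)}{4} = \frac{3}{4} + \frac{I \left(-3 - \frac{5}{\frac{1}{2 I} \left(-2 + I\right)}\right)}{4} = \frac{3}{4} + \frac{I \left(-3 - \frac{5}{\frac{1}{2} \frac{1}{I} \left(-2 + I\right)}\right)}{4} = \frac{3}{4} + \frac{I \left(-3 - 5 \frac{2 I}{-2 + I}\right)}{4} = \frac{3}{4} + \frac{I \left(-3 - \frac{10 I}{-2 + I}\right)}{4}$)
$T{\left(4,-4 \right)} \left(-140 - 155\right) = \frac{-6 - 13 \cdot 4^{2} + 9 \cdot 4}{4 \left(-2 + 4\right)} \left(-140 - 155\right) = \frac{-6 - 208 + 36}{4 \cdot 2} \left(-295\right) = \frac{1}{4} \cdot \frac{1}{2} \left(-6 - 208 + 36\right) \left(-295\right) = \frac{1}{4} \cdot \frac{1}{2} \left(-178\right) \left(-295\right) = \left(- \frac{89}{4}\right) \left(-295\right) = \frac{26255}{4}$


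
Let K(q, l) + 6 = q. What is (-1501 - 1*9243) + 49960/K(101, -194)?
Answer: -194144/19 ≈ -10218.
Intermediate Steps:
K(q, l) = -6 + q
(-1501 - 1*9243) + 49960/K(101, -194) = (-1501 - 1*9243) + 49960/(-6 + 101) = (-1501 - 9243) + 49960/95 = -10744 + 49960*(1/95) = -10744 + 9992/19 = -194144/19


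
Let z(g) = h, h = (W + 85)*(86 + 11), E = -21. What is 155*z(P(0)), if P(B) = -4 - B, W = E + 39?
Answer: 1548605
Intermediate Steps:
W = 18 (W = -21 + 39 = 18)
h = 9991 (h = (18 + 85)*(86 + 11) = 103*97 = 9991)
z(g) = 9991
155*z(P(0)) = 155*9991 = 1548605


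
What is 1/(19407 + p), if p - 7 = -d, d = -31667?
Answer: 1/51081 ≈ 1.9577e-5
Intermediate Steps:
p = 31674 (p = 7 - 1*(-31667) = 7 + 31667 = 31674)
1/(19407 + p) = 1/(19407 + 31674) = 1/51081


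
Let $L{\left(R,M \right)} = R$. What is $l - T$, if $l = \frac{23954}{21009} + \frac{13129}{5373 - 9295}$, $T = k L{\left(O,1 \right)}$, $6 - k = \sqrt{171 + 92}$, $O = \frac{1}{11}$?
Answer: $- \frac{2495059091}{906370278} + \frac{\sqrt{263}}{11} \approx -1.2785$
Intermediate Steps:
$O = \frac{1}{11} \approx 0.090909$
$k = 6 - \sqrt{263}$ ($k = 6 - \sqrt{171 + 92} = 6 - \sqrt{263} \approx -10.217$)
$T = \frac{6}{11} - \frac{\sqrt{263}}{11}$ ($T = \left(6 - \sqrt{263}\right) \frac{1}{11} = \frac{6}{11} - \frac{\sqrt{263}}{11} \approx -0.92884$)
$l = - \frac{181879573}{82397298}$ ($l = 23954 \cdot \frac{1}{21009} + \frac{13129}{5373 - 9295} = \frac{23954}{21009} + \frac{13129}{-3922} = \frac{23954}{21009} + 13129 \left(- \frac{1}{3922}\right) = \frac{23954}{21009} - \frac{13129}{3922} = - \frac{181879573}{82397298} \approx -2.2073$)
$l - T = - \frac{181879573}{82397298} - \left(\frac{6}{11} - \frac{\sqrt{263}}{11}\right) = - \frac{2495059091}{906370278} + \frac{\sqrt{263}}{11}$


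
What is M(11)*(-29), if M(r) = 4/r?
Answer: -116/11 ≈ -10.545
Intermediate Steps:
M(11)*(-29) = (4/11)*(-29) = -116/11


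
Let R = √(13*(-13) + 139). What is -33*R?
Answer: -33*I*√30 ≈ -180.75*I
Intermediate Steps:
R = I*√30 (R = √(-169 + 139) = √(-30) = I*√30 ≈ 5.4772*I)
-33*R = -33*I*√30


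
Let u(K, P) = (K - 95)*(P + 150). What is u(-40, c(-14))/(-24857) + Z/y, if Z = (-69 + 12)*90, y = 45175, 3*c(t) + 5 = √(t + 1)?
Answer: 155422593/224582995 + 45*I*√13/24857 ≈ 0.69205 + 0.0065273*I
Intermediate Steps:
c(t) = -5/3 + √(1 + t)/3 (c(t) = -5/3 + √(t + 1)/3 = -5/3 + √(1 + t)/3)
u(K, P) = (-95 + K)*(150 + P)
Z = -5130 (Z = -57*90 = -5130)
u(-40, c(-14))/(-24857) + Z/y = (-14250 - 95*(-5/3 + √(1 - 14)/3) + 150*(-40) - 40*(-5/3 + √(1 - 14)/3))/(-24857) - 5130/45175 = (-14250 - 95*(-5/3 + √(-13)/3) - 6000 - 40*(-5/3 + √(-13)/3))*(-1/24857) - 5130*1/45175 = (-14250 - 95*(-5/3 + (I*√13)/3) - 6000 - 40*(-5/3 + (I*√13)/3))*(-1/24857) - 1026/9035 = (-14250 - 95*(-5/3 + I*√13/3) - 6000 - 40*(-5/3 + I*√13/3))*(-1/24857) - 1026/9035 = (-14250 + (475/3 - 95*I*√13/3) - 6000 + (200/3 - 40*I*√13/3))*(-1/24857) - 1026/9035 = (-20025 - 45*I*√13)*(-1/24857) - 1026/9035 = (20025/24857 + 45*I*√13/24857) - 1026/9035 = 155422593/224582995 + 45*I*√13/24857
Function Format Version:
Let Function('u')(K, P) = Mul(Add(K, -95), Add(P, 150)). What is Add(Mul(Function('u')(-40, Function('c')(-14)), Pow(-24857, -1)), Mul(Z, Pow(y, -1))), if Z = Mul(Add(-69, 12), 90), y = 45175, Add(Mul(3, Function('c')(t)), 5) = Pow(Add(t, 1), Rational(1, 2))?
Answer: Add(Rational(155422593, 224582995), Mul(Rational(45, 24857), I, Pow(13, Rational(1, 2)))) ≈ Add(0.69205, Mul(0.0065273, I))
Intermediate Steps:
Function('c')(t) = Add(Rational(-5, 3), Mul(Rational(1, 3), Pow(Add(1, t), Rational(1, 2)))) (Function('c')(t) = Add(Rational(-5, 3), Mul(Rational(1, 3), Pow(Add(t, 1), Rational(1, 2)))) = Add(Rational(-5, 3), Mul(Rational(1, 3), Pow(Add(1, t), Rational(1, 2)))))
Function('u')(K, P) = Mul(Add(-95, K), Add(150, P))
Z = -5130 (Z = Mul(-57, 90) = -5130)
Add(Mul(Function('u')(-40, Function('c')(-14)), Pow(-24857, -1)), Mul(Z, Pow(y, -1))) = Add(Mul(Add(-14250, Mul(-95, Add(Rational(-5, 3), Mul(Rational(1, 3), Pow(Add(1, -14), Rational(1, 2))))), Mul(150, -40), Mul(-40, Add(Rational(-5, 3), Mul(Rational(1, 3), Pow(Add(1, -14), Rational(1, 2)))))), Pow(-24857, -1)), Mul(-5130, Pow(45175, -1))) = Add(Mul(Add(-14250, Mul(-95, Add(Rational(-5, 3), Mul(Rational(1, 3), Pow(-13, Rational(1, 2))))), -6000, Mul(-40, Add(Rational(-5, 3), Mul(Rational(1, 3), Pow(-13, Rational(1, 2)))))), Rational(-1, 24857)), Mul(-5130, Rational(1, 45175))) = Add(Mul(Add(-14250, Mul(-95, Add(Rational(-5, 3), Mul(Rational(1, 3), Mul(I, Pow(13, Rational(1, 2)))))), -6000, Mul(-40, Add(Rational(-5, 3), Mul(Rational(1, 3), Mul(I, Pow(13, Rational(1, 2))))))), Rational(-1, 24857)), Rational(-1026, 9035)) = Add(Mul(Add(-14250, Mul(-95, Add(Rational(-5, 3), Mul(Rational(1, 3), I, Pow(13, Rational(1, 2))))), -6000, Mul(-40, Add(Rational(-5, 3), Mul(Rational(1, 3), I, Pow(13, Rational(1, 2)))))), Rational(-1, 24857)), Rational(-1026, 9035)) = Add(Mul(Add(-14250, Add(Rational(475, 3), Mul(Rational(-95, 3), I, Pow(13, Rational(1, 2)))), -6000, Add(Rational(200, 3), Mul(Rational(-40, 3), I, Pow(13, Rational(1, 2))))), Rational(-1, 24857)), Rational(-1026, 9035)) = Add(Mul(Add(-20025, Mul(-45, I, Pow(13, Rational(1, 2)))), Rational(-1, 24857)), Rational(-1026, 9035)) = Add(Add(Rational(20025, 24857), Mul(Rational(45, 24857), I, Pow(13, Rational(1, 2)))), Rational(-1026, 9035)) = Add(Rational(155422593, 224582995), Mul(Rational(45, 24857), I, Pow(13, Rational(1, 2))))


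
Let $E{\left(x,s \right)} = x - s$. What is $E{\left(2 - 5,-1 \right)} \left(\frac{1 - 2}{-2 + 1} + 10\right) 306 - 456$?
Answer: $-7188$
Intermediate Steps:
$E{\left(2 - 5,-1 \right)} \left(\frac{1 - 2}{-2 + 1} + 10\right) 306 - 456 = \left(\left(2 - 5\right) - -1\right) \left(\frac{1 - 2}{-2 + 1} + 10\right) 306 - 456 = \left(\left(2 - 5\right) + 1\right) \left(- \frac{1}{-1} + 10\right) 306 - 456 = \left(-3 + 1\right) \left(\left(-1\right) \left(-1\right) + 10\right) 306 - 456 = - 2 \left(1 + 10\right) 306 - 456 = \left(-2\right) 11 \cdot 306 - 456 = \left(-22\right) 306 - 456 = -6732 - 456 = -7188$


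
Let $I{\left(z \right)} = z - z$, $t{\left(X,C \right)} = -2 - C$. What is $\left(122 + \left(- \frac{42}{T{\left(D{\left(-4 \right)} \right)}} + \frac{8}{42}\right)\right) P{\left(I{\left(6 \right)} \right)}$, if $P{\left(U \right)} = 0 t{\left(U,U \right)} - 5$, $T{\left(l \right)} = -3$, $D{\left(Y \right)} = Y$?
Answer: $- \frac{14300}{21} \approx -680.95$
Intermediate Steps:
$I{\left(z \right)} = 0$
$P{\left(U \right)} = -5$ ($P{\left(U \right)} = 0 \left(-2 - U\right) - 5 = 0 - 5 = -5$)
$\left(122 + \left(- \frac{42}{T{\left(D{\left(-4 \right)} \right)}} + \frac{8}{42}\right)\right) P{\left(I{\left(6 \right)} \right)} = \left(122 + \left(- \frac{42}{-3} + \frac{8}{42}\right)\right) \left(-5\right) = \left(122 + \left(\left(-42\right) \left(- \frac{1}{3}\right) + 8 \cdot \frac{1}{42}\right)\right) \left(-5\right) = \left(122 + \left(14 + \frac{4}{21}\right)\right) \left(-5\right) = \left(122 + \frac{298}{21}\right) \left(-5\right) = \frac{2860}{21} \left(-5\right) = - \frac{14300}{21}$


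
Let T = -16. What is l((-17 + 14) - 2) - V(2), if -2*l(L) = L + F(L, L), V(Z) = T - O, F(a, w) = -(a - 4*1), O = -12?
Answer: 2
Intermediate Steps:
F(a, w) = 4 - a (F(a, w) = -(a - 4) = -(-4 + a) = 4 - a)
V(Z) = -4 (V(Z) = -16 - 1*(-12) = -16 + 12 = -4)
l(L) = -2 (l(L) = -(L + (4 - L))/2 = -½*4 = -2)
l((-17 + 14) - 2) - V(2) = -2 - 1*(-4) = -2 + 4 = 2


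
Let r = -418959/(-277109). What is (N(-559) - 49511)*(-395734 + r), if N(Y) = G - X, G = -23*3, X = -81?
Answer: 5428111524292453/277109 ≈ 1.9588e+10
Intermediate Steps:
r = 418959/277109 (r = -418959*(-1/277109) = 418959/277109 ≈ 1.5119)
G = -69
N(Y) = 12 (N(Y) = -69 - 1*(-81) = -69 + 81 = 12)
(N(-559) - 49511)*(-395734 + r) = (12 - 49511)*(-395734 + 418959/277109) = -49499*(-109661034047/277109) = 5428111524292453/277109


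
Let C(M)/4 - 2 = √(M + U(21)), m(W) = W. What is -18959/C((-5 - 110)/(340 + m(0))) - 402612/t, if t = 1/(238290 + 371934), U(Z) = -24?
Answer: (-491367010176*√28135 + 33412957014271*I)/(2*(√28135 - 68*I)) ≈ -2.4568e+11 + 800.0*I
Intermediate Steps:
t = 1/610224 ≈ 1.6387e-6
C(M) = 8 + 4*√(-24 + M) (C(M) = 8 + 4*√(M - 24) = 8 + 4*√(-24 + M))
-18959/C((-5 - 110)/(340 + m(0))) - 402612/t = -18959/(8 + 4*√(-24 + (-5 - 110)/(340 + 0))) - 402612/1/610224 = -18959/(8 + 4*√(-24 - 115/340)) - 402612*610224 = -18959/(8 + 4*√(-24 - 115*1/340)) - 245683505088 = -18959/(8 + 4*√(-24 - 23/68)) - 245683505088 = -18959/(8 + 4*√(-1655/68)) - 245683505088 = -18959/(8 + 4*(I*√28135/34)) - 245683505088 = -18959/(8 + 2*I*√28135/17) - 245683505088 = -245683505088 - 18959/(8 + 2*I*√28135/17)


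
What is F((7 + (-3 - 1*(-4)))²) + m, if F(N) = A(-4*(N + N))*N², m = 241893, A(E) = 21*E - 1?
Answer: -43802395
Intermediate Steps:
A(E) = -1 + 21*E
F(N) = N²*(-1 - 168*N) (F(N) = (-1 + 21*(-4*(N + N)))*N² = (-1 + 21*(-8*N))*N² = (-1 - 168*N)*N² = N²*(-1 - 168*N))
F((7 + (-3 - 1*(-4)))²) + m = ((7 + (-3 - 1*(-4)))²)²*(-1 - 168*(7 + (-3 - 1*(-4)))²) + 241893 = ((7 + (-3 + 4))²)²*(-1 - 168*(7 + (-3 + 4))²) + 241893 = ((7 + 1)²)²*(-1 - 168*(7 + 1)²) + 241893 = (8²)²*(-1 - 168*8²) + 241893 = 64²*(-1 - 168*64) + 241893 = 4096*(-1 - 10752) + 241893 = 4096*(-10753) + 241893 = -44044288 + 241893 = -43802395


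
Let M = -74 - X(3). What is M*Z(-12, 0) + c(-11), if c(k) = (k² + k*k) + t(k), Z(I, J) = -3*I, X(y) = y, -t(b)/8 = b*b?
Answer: -3498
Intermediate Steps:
t(b) = -8*b² (t(b) = -8*b*b = -8*b²)
c(k) = -6*k² (c(k) = (k² + k*k) - 8*k² = (k² + k²) - 8*k² = 2*k² - 8*k² = -6*k²)
M = -77 (M = -74 - 1*3 = -74 - 3 = -77)
M*Z(-12, 0) + c(-11) = -(-231)*(-12) - 6*(-11)² = -77*36 - 6*121 = -2772 - 726 = -3498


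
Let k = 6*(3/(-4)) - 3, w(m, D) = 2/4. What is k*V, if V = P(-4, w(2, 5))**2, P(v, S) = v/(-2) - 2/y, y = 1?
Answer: 0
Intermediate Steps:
w(m, D) = 1/2 (w(m, D) = 2*(1/4) = 1/2)
P(v, S) = -2 - v/2 (P(v, S) = v/(-2) - 2/1 = v*(-1/2) - 2*1 = -v/2 - 2 = -2 - v/2)
k = -15/2 (k = 6*(3*(-1/4)) - 3 = 6*(-3/4) - 3 = -9/2 - 3 = -15/2 ≈ -7.5000)
V = 0 (V = (-2 - 1/2*(-4))**2 = (-2 + 2)**2 = 0**2 = 0)
k*V = -15/2*0 = 0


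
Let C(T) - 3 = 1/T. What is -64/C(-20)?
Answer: -1280/59 ≈ -21.695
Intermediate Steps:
C(T) = 3 + 1/T
-64/C(-20) = -64/(3 + 1/(-20)) = -64/(3 - 1/20) = -64/59/20 = -64*20/59 = -1280/59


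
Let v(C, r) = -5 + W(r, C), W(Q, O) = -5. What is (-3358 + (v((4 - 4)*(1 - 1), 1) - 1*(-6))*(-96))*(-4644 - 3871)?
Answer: 25323610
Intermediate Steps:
v(C, r) = -10 (v(C, r) = -5 - 5 = -10)
(-3358 + (v((4 - 4)*(1 - 1), 1) - 1*(-6))*(-96))*(-4644 - 3871) = (-3358 + (-10 - 1*(-6))*(-96))*(-4644 - 3871) = (-3358 + (-10 + 6)*(-96))*(-8515) = (-3358 - 4*(-96))*(-8515) = (-3358 + 384)*(-8515) = -2974*(-8515) = 25323610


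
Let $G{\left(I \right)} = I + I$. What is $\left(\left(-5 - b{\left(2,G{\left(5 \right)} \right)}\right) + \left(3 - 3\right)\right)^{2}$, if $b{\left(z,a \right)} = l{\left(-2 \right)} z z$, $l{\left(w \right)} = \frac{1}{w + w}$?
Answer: $16$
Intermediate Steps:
$l{\left(w \right)} = \frac{1}{2 w}$
$G{\left(I \right)} = 2 I$
$b{\left(z,a \right)} = - \frac{z^{2}}{4}$ ($b{\left(z,a \right)} = \frac{1}{2 \left(-2\right)} z z = \frac{1}{2} \left(- \frac{1}{2}\right) z z = - \frac{z}{4} z = - \frac{z^{2}}{4}$)
$\left(\left(-5 - b{\left(2,G{\left(5 \right)} \right)}\right) + \left(3 - 3\right)\right)^{2} = \left(\left(-5 - - \frac{2^{2}}{4}\right) + \left(3 - 3\right)\right)^{2} = \left(\left(-5 - \left(- \frac{1}{4}\right) 4\right) + 0\right)^{2} = \left(\left(-5 - -1\right) + 0\right)^{2} = \left(\left(-5 + 1\right) + 0\right)^{2} = \left(-4 + 0\right)^{2} = \left(-4\right)^{2} = 16$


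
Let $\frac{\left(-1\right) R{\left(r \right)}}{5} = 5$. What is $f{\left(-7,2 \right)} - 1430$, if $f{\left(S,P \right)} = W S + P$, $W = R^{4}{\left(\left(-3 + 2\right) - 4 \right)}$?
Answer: $-2735803$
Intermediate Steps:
$R{\left(r \right)} = -25$ ($R{\left(r \right)} = \left(-5\right) 5 = -25$)
$W = 390625$ ($W = \left(-25\right)^{4} = 390625$)
$f{\left(S,P \right)} = P + 390625 S$ ($f{\left(S,P \right)} = 390625 S + P = P + 390625 S$)
$f{\left(-7,2 \right)} - 1430 = \left(2 + 390625 \left(-7\right)\right) - 1430 = \left(2 - 2734375\right) - 1430 = -2734373 - 1430 = -2735803$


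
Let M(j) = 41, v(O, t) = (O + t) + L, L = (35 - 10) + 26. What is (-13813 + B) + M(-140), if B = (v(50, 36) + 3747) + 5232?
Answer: -4656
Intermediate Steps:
L = 51 (L = 25 + 26 = 51)
v(O, t) = 51 + O + t (v(O, t) = (O + t) + 51 = 51 + O + t)
B = 9116 (B = ((51 + 50 + 36) + 3747) + 5232 = (137 + 3747) + 5232 = 3884 + 5232 = 9116)
(-13813 + B) + M(-140) = (-13813 + 9116) + 41 = -4697 + 41 = -4656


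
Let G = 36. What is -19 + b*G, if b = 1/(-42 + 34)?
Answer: -47/2 ≈ -23.500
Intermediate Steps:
b = -⅛ (b = 1/(-8) = -⅛ ≈ -0.12500)
-19 + b*G = -19 - ⅛*36 = -19 - 9/2 = -47/2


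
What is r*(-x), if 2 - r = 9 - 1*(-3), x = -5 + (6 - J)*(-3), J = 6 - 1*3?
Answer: -140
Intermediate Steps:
J = 3 (J = 6 - 3 = 3)
x = -14 (x = -5 + (6 - 1*3)*(-3) = -5 + (6 - 3)*(-3) = -5 + 3*(-3) = -5 - 9 = -14)
r = -10 (r = 2 - (9 - 1*(-3)) = 2 - (9 + 3) = 2 - 1*12 = 2 - 12 = -10)
r*(-x) = -(-10)*(-14) = -10*14 = -140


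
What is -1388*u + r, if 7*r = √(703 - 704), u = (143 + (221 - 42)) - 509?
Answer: 259556 + I/7 ≈ 2.5956e+5 + 0.14286*I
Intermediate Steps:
u = -187 (u = (143 + 179) - 509 = 322 - 509 = -187)
r = I/7 (r = √(703 - 704)/7 = √(-1)/7 = I/7 ≈ 0.14286*I)
-1388*u + r = -1388*(-187) + I/7 = 259556 + I/7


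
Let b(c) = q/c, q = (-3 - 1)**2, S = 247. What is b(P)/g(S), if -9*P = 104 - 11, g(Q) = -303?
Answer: 16/3131 ≈ 0.0051102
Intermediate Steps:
P = -31/3 (P = -(104 - 11)/9 = -1/9*93 = -31/3 ≈ -10.333)
q = 16 (q = (-4)**2 = 16)
b(c) = 16/c
b(P)/g(S) = (16/(-31/3))/(-303) = (16*(-3/31))*(-1/303) = -48/31*(-1/303) = 16/3131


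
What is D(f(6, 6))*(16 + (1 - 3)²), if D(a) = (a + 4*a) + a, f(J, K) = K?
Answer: 720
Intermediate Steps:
D(a) = 6*a (D(a) = 5*a + a = 6*a)
D(f(6, 6))*(16 + (1 - 3)²) = (6*6)*(16 + (1 - 3)²) = 36*(16 + (-2)²) = 36*(16 + 4) = 36*20 = 720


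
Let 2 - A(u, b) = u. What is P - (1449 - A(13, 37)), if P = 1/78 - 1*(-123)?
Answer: -104285/78 ≈ -1337.0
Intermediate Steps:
A(u, b) = 2 - u
P = 9595/78 (P = 1/78 + 123 = 9595/78 ≈ 123.01)
P - (1449 - A(13, 37)) = 9595/78 - (1449 - (2 - 1*13)) = 9595/78 - (1449 - (2 - 13)) = 9595/78 - (1449 - 1*(-11)) = 9595/78 - (1449 + 11) = 9595/78 - 1*1460 = 9595/78 - 1460 = -104285/78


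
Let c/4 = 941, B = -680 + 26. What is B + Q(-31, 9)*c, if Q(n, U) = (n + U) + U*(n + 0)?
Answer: -1133618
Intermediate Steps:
Q(n, U) = U + n + U*n (Q(n, U) = (U + n) + U*n = U + n + U*n)
B = -654
c = 3764 (c = 4*941 = 3764)
B + Q(-31, 9)*c = -654 + (9 - 31 + 9*(-31))*3764 = -654 + (9 - 31 - 279)*3764 = -654 - 301*3764 = -654 - 1132964 = -1133618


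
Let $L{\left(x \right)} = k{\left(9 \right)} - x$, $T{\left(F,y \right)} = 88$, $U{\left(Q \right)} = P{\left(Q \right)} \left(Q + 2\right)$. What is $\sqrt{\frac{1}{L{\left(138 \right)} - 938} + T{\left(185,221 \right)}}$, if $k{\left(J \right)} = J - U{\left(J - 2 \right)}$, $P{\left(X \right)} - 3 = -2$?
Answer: $\frac{\sqrt{25470803}}{538} \approx 9.3808$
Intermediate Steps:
$P{\left(X \right)} = 1$ ($P{\left(X \right)} = 3 - 2 = 1$)
$U{\left(Q \right)} = 2 + Q$ ($U{\left(Q \right)} = 1 \left(Q + 2\right) = 1 \left(2 + Q\right) = 2 + Q$)
$k{\left(J \right)} = 0$ ($k{\left(J \right)} = J - \left(2 + \left(J - 2\right)\right) = J - \left(2 + \left(-2 + J\right)\right) = J - J = 0$)
$L{\left(x \right)} = - x$ ($L{\left(x \right)} = 0 - x = - x$)
$\sqrt{\frac{1}{L{\left(138 \right)} - 938} + T{\left(185,221 \right)}} = \sqrt{\frac{1}{\left(-1\right) 138 - 938} + 88} = \sqrt{\frac{1}{-138 - 938} + 88} = \sqrt{\frac{1}{-1076} + 88} = \sqrt{- \frac{1}{1076} + 88} = \sqrt{\frac{94687}{1076}} = \frac{\sqrt{25470803}}{538}$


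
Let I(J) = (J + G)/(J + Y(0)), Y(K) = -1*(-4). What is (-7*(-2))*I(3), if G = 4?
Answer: 14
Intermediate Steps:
Y(K) = 4
I(J) = 1 (I(J) = (J + 4)/(J + 4) = (4 + J)/(4 + J) = 1)
(-7*(-2))*I(3) = -7*(-2)*1 = 14*1 = 14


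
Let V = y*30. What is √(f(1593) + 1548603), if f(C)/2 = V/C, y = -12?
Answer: √48516169227/177 ≈ 1244.4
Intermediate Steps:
V = -360 (V = -12*30 = -360)
f(C) = -720/C (f(C) = 2*(-360/C) = -720/C)
√(f(1593) + 1548603) = √(-720/1593 + 1548603) = √(-720*1/1593 + 1548603) = √(-80/177 + 1548603) = √(274102651/177) = √48516169227/177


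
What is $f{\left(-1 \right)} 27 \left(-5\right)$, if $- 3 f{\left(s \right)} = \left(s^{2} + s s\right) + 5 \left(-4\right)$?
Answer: $-810$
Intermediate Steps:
$f{\left(s \right)} = \frac{20}{3} - \frac{2 s^{2}}{3}$ ($f{\left(s \right)} = - \frac{\left(s^{2} + s s\right) + 5 \left(-4\right)}{3} = - \frac{\left(s^{2} + s^{2}\right) - 20}{3} = - \frac{2 s^{2} - 20}{3} = - \frac{-20 + 2 s^{2}}{3} = \frac{20}{3} - \frac{2 s^{2}}{3}$)
$f{\left(-1 \right)} 27 \left(-5\right) = \left(\frac{20}{3} - \frac{2 \left(-1\right)^{2}}{3}\right) 27 \left(-5\right) = \left(\frac{20}{3} - \frac{2}{3}\right) 27 \left(-5\right) = 6 \cdot 27 \left(-5\right) = 162 \left(-5\right) = -810$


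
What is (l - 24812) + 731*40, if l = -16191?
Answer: -11763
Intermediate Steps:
(l - 24812) + 731*40 = (-16191 - 24812) + 731*40 = -41003 + 29240 = -11763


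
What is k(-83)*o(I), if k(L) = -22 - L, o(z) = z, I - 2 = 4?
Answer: 366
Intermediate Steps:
I = 6 (I = 2 + 4 = 6)
k(-83)*o(I) = (-22 - 1*(-83))*6 = (-22 + 83)*6 = 61*6 = 366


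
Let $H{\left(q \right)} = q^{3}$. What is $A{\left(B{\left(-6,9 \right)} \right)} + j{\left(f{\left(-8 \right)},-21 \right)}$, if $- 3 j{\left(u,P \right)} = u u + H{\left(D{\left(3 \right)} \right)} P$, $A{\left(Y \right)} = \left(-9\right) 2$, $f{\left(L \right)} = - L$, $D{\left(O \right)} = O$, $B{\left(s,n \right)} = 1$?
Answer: $\frac{449}{3} \approx 149.67$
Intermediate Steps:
$A{\left(Y \right)} = -18$
$j{\left(u,P \right)} = - 9 P - \frac{u^{2}}{3}$ ($j{\left(u,P \right)} = - \frac{u u + 3^{3} P}{3} = - \frac{u^{2} + 27 P}{3} = - 9 P - \frac{u^{2}}{3}$)
$A{\left(B{\left(-6,9 \right)} \right)} + j{\left(f{\left(-8 \right)},-21 \right)} = -18 - \left(-189 + \frac{\left(\left(-1\right) \left(-8\right)\right)^{2}}{3}\right) = -18 + \left(189 - \frac{8^{2}}{3}\right) = -18 + \left(189 - \frac{64}{3}\right) = -18 + \frac{503}{3} = \frac{449}{3}$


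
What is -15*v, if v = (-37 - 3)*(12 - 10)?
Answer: 1200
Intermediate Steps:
v = -80 (v = -40*2 = -80)
-15*v = -15*(-80) = 1200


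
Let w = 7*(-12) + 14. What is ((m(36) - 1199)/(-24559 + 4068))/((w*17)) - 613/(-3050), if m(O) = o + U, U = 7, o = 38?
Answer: 1494405007/7437208450 ≈ 0.20094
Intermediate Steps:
m(O) = 45 (m(O) = 38 + 7 = 45)
w = -70 (w = -84 + 14 = -70)
((m(36) - 1199)/(-24559 + 4068))/((w*17)) - 613/(-3050) = ((45 - 1199)/(-24559 + 4068))/((-70*17)) - 613/(-3050) = -1154/(-20491)/(-1190) - 613*(-1/3050) = -1154*(-1/20491)*(-1/1190) + 613/3050 = (1154/20491)*(-1/1190) + 613/3050 = -577/12192145 + 613/3050 = 1494405007/7437208450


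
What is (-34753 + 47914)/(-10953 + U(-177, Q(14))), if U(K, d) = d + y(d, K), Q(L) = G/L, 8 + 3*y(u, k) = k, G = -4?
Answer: -276381/231314 ≈ -1.1948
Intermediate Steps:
y(u, k) = -8/3 + k/3
Q(L) = -4/L
U(K, d) = -8/3 + d + K/3 (U(K, d) = d + (-8/3 + K/3) = -8/3 + d + K/3)
(-34753 + 47914)/(-10953 + U(-177, Q(14))) = (-34753 + 47914)/(-10953 + (-8/3 - 4/14 + (⅓)*(-177))) = 13161/(-10953 + (-8/3 - 4*1/14 - 59)) = 13161/(-10953 + (-8/3 - 2/7 - 59)) = 13161/(-10953 - 1301/21) = 13161/(-231314/21) = 13161*(-21/231314) = -276381/231314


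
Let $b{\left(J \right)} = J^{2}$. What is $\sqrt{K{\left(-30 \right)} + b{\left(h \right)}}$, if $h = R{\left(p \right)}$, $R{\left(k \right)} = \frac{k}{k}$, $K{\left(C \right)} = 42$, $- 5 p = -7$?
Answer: $\sqrt{43} \approx 6.5574$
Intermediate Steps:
$p = \frac{7}{5}$ ($p = \left(- \frac{1}{5}\right) \left(-7\right) = \frac{7}{5} \approx 1.4$)
$R{\left(k \right)} = 1$
$h = 1$
$\sqrt{K{\left(-30 \right)} + b{\left(h \right)}} = \sqrt{42 + 1^{2}} = \sqrt{42 + 1} = \sqrt{43}$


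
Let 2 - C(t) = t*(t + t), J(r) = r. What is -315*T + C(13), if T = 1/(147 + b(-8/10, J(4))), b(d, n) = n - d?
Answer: -85533/253 ≈ -338.08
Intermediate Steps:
C(t) = 2 - 2*t**2 (C(t) = 2 - t*(t + t) = 2 - t*2*t = 2 - 2*t**2)
T = 5/759 (T = 1/(147 + (4 - (-8)/10)) = 1/(147 + (4 - 1*(-4/5))) = 1/(147 + (4 + 4/5)) = 1/(147 + 24/5) = 1/(759/5) = 5/759 ≈ 0.0065876)
-315*T + C(13) = -315*5/759 + (2 - 2*13**2) = -525/253 + (2 - 2*169) = -525/253 + (2 - 338) = -525/253 - 336 = -85533/253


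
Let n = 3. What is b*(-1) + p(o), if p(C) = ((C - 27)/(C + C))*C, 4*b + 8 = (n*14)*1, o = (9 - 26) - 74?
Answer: -135/2 ≈ -67.500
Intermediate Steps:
o = -91 (o = -17 - 74 = -91)
b = 17/2 (b = -2 + ((3*14)*1)/4 = -2 + (42*1)/4 = -2 + (¼)*42 = -2 + 21/2 = 17/2 ≈ 8.5000)
p(C) = -27/2 + C/2 (p(C) = ((-27 + C)/((2*C)))*C = ((-27 + C)*(1/(2*C)))*C = ((-27 + C)/(2*C))*C = -27/2 + C/2)
b*(-1) + p(o) = (17/2)*(-1) + (-27/2 + (½)*(-91)) = -17/2 + (-27/2 - 91/2) = -17/2 - 59 = -135/2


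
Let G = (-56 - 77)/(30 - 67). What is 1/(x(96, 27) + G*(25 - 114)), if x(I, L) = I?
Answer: -37/8285 ≈ -0.0044659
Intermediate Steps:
G = 133/37 (G = -133/(-37) = -133*(-1/37) = 133/37 ≈ 3.5946)
1/(x(96, 27) + G*(25 - 114)) = 1/(96 + 133*(25 - 114)/37) = 1/(96 + (133/37)*(-89)) = 1/(96 - 11837/37) = 1/(-8285/37) = -37/8285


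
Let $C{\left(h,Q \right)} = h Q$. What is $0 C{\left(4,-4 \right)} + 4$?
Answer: $4$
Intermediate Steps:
$C{\left(h,Q \right)} = Q h$
$0 C{\left(4,-4 \right)} + 4 = 0 \left(\left(-4\right) 4\right) + 4 = 0 \left(-16\right) + 4 = 0 + 4 = 4$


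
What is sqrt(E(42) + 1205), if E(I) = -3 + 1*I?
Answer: 2*sqrt(311) ≈ 35.270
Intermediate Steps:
E(I) = -3 + I
sqrt(E(42) + 1205) = sqrt((-3 + 42) + 1205) = sqrt(39 + 1205) = sqrt(1244) = 2*sqrt(311)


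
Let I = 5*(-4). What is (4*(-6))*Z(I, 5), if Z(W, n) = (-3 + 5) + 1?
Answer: -72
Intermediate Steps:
I = -20
Z(W, n) = 3 (Z(W, n) = 2 + 1 = 3)
(4*(-6))*Z(I, 5) = (4*(-6))*3 = -24*3 = -72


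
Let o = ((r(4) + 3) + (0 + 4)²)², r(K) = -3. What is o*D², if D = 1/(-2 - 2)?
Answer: 16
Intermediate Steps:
D = -¼ (D = 1/(-4) = -¼ ≈ -0.25000)
o = 256 (o = ((-3 + 3) + (0 + 4)²)² = (0 + 4²)² = (0 + 16)² = 16² = 256)
o*D² = 256*(-¼)² = 256*(1/16) = 16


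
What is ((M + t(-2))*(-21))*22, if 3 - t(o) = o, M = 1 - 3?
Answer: -1386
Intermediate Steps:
M = -2
t(o) = 3 - o
((M + t(-2))*(-21))*22 = ((-2 + (3 - 1*(-2)))*(-21))*22 = ((-2 + (3 + 2))*(-21))*22 = ((-2 + 5)*(-21))*22 = (3*(-21))*22 = -63*22 = -1386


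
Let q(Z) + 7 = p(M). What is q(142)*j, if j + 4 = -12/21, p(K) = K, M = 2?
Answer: 160/7 ≈ 22.857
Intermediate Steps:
q(Z) = -5 (q(Z) = -7 + 2 = -5)
j = -32/7 (j = -4 - 12/21 = -4 - 12*1/21 = -4 - 4/7 = -32/7 ≈ -4.5714)
q(142)*j = -5*(-32/7) = 160/7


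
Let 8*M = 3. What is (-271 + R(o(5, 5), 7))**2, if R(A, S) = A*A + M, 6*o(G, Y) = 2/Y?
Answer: 237282971689/3240000 ≈ 73236.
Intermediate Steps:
o(G, Y) = 1/(3*Y) (o(G, Y) = (2/Y)/6 = 1/(3*Y))
M = 3/8 (M = (1/8)*3 = 3/8 ≈ 0.37500)
R(A, S) = 3/8 + A**2 (R(A, S) = A*A + 3/8 = A**2 + 3/8 = 3/8 + A**2)
(-271 + R(o(5, 5), 7))**2 = (-271 + (3/8 + ((1/3)/5)**2))**2 = (-271 + (3/8 + ((1/3)*(1/5))**2))**2 = (-271 + (3/8 + (1/15)**2))**2 = (-271 + (3/8 + 1/225))**2 = (-271 + 683/1800)**2 = (-487117/1800)**2 = 237282971689/3240000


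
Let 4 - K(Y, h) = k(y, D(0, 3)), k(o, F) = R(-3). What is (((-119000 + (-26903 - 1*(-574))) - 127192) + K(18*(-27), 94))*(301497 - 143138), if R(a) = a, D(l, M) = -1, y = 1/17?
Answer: -43155044526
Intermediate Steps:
y = 1/17 ≈ 0.058824
k(o, F) = -3
K(Y, h) = 7 (K(Y, h) = 4 - 1*(-3) = 4 + 3 = 7)
(((-119000 + (-26903 - 1*(-574))) - 127192) + K(18*(-27), 94))*(301497 - 143138) = (((-119000 + (-26903 - 1*(-574))) - 127192) + 7)*(301497 - 143138) = (((-119000 + (-26903 + 574)) - 127192) + 7)*158359 = (((-119000 - 26329) - 127192) + 7)*158359 = ((-145329 - 127192) + 7)*158359 = (-272521 + 7)*158359 = -272514*158359 = -43155044526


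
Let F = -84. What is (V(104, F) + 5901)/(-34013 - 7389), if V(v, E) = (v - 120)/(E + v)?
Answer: -29501/207010 ≈ -0.14251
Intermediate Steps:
V(v, E) = (-120 + v)/(E + v)
(V(104, F) + 5901)/(-34013 - 7389) = ((-120 + 104)/(-84 + 104) + 5901)/(-34013 - 7389) = (-16/20 + 5901)/(-41402) = ((1/20)*(-16) + 5901)*(-1/41402) = (-4/5 + 5901)*(-1/41402) = (29501/5)*(-1/41402) = -29501/207010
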